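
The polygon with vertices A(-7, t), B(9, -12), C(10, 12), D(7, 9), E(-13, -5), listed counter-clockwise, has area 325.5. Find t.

Write out the shoelace sum; only the two edges meeting at A involve t:
2·Area = [((-13)·t − (-7)·(-5)) + ((-7)·(-12) − 9·t)] + 316
       = -22·t + 365 = 651
⇒ t = -13.

-13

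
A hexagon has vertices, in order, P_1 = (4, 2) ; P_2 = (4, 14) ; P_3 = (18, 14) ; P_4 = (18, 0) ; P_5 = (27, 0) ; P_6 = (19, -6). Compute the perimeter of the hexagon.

|P_1P_2| = √((0)² + (12)²) = √144 = 12
|P_2P_3| = √((14)² + (0)²) = √196 = 14
|P_3P_4| = √((0)² + (-14)²) = √196 = 14
|P_4P_5| = √((9)² + (0)²) = √81 = 9
|P_5P_6| = √((-8)² + (-6)²) = √100 = 10
|P_6P_1| = √((-15)² + (8)²) = √289 = 17
Perimeter = 12 + 14 + 14 + 9 + 10 + 17 = 76.

76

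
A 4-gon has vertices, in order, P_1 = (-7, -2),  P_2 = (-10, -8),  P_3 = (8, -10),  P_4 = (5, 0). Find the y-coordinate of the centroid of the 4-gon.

Apply the shoelace (surveyor's) formula. First the cross-terms c_i = x_i·y_{i+1} − x_{i+1}·y_i:
  36, 164, 50, -10  ⇒  2A = 240, A = 120.
Then Σ (y_i + y_{i+1})·c_i = -3792, so ȳ = -3792 / (6·120) = -79/15.

-79/15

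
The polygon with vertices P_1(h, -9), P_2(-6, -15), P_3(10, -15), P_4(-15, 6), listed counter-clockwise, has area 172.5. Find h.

The doubled signed area Σ (x_i y_{i+1} − x_{i+1} y_i) is linear in h.
With h=0 it equals 156; the coefficient of h is -21 (from the two edges through P_1).
So -21·h + 156 = 2·172.5 = 345 ⇒ h = -9.

-9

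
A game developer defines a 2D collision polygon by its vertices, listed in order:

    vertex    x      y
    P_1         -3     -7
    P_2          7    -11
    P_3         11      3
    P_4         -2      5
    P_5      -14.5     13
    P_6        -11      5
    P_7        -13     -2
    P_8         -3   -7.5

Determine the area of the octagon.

Apply Gauss's area formula: 2A = Σ (x_i·y_{i+1} − x_{i+1}·y_i), indices taken mod 8.
Σ = (82) + (142) + (61) + (46.5) + (70.5) + (87) + (91.5) + (-1.5) = 579
Area = |Σ|/2 = 289.5.

289.5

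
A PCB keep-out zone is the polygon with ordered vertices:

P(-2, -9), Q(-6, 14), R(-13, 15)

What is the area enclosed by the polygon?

Σ = (-82) + (92) + (147) = 157
Area = |Σ|/2 = 78.5.

78.5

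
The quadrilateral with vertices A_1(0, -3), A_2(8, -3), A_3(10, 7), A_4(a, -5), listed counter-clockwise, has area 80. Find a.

The doubled signed area Σ (x_i y_{i+1} − x_{i+1} y_i) is linear in a.
With a=0 it equals 60; the coefficient of a is -10 (from the two edges through A_4).
So -10·a + 60 = 2·80 = 160 ⇒ a = -10.

-10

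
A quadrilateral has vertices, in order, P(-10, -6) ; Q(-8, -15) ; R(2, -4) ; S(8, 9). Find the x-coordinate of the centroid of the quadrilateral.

-7/3

Apply the surveyor's formula. First the cross-terms c_i = x_i·y_{i+1} − x_{i+1}·y_i:
  102, 62, 50, 42  ⇒  2A = 256, A = 128.
Then Σ (x_i + x_{i+1})·c_i = -1792, so x̄ = -1792 / (6·128) = -7/3.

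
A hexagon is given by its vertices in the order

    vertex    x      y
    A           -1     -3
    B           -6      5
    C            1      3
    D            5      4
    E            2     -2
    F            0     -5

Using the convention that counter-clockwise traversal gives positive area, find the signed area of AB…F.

Apply Gauss's area formula: 2A = Σ (x_i·y_{i+1} − x_{i+1}·y_i), indices taken mod 6.
Cross-terms: -23, -23, -11, -18, -10, -5  ⇒  Σ = -90
Signed area = Σ/2 = -45 (negative ⇒ clockwise traversal).

-45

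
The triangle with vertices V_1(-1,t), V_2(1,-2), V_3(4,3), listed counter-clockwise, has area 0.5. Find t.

The doubled signed area Σ (x_i y_{i+1} − x_{i+1} y_i) is linear in t.
With t=0 it equals 16; the coefficient of t is 3 (from the two edges through V_1).
So 3·t + 16 = 2·0.5 = 1 ⇒ t = -5.

-5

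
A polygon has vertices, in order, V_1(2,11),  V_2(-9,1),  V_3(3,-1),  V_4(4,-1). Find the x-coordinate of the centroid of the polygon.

Apply the surveyor's formula. First the cross-terms c_i = x_i·y_{i+1} − x_{i+1}·y_i:
  101, 6, 1, 46  ⇒  2A = 154, A = 77.
Then Σ (x_i + x_{i+1})·c_i = -460, so x̄ = -460 / (6·77) = -230/231.

-230/231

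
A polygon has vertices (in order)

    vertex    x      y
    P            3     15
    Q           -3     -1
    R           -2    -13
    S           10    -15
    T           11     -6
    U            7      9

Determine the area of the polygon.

Apply Gauss's area formula: 2A = Σ (x_i·y_{i+1} − x_{i+1}·y_i), indices taken mod 6.
Cross-terms: 42, 37, 160, 105, 141, 78  ⇒  Σ = 563
Area = |Σ|/2 = 281.5.

281.5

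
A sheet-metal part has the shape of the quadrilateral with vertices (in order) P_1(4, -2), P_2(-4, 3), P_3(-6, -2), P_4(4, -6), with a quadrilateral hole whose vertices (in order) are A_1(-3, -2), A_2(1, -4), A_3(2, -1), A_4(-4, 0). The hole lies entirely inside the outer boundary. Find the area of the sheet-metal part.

Outer boundary:
Apply the surveyor's formula: 2A = Σ (x_i·y_{i+1} − x_{i+1}·y_i), indices taken mod 4.
Σ = (4) + (26) + (44) + (16) = 90
Area = |Σ|/2 = 45.
Hole:
Apply the shoelace (surveyor's) formula: 2A = Σ (x_i·y_{i+1} − x_{i+1}·y_i), indices taken mod 4.
A_1→A_2: (-3)(-4) − (1)(-2) = 14
A_2→A_3: (1)(-1) − (2)(-4) = 7
A_3→A_4: (2)(0) − (-4)(-1) = -4
A_4→A_1: (-4)(-2) − (-3)(0) = 8
Σ = 25
Area = |Σ|/2 = 12.5.
Net area = 45 − 12.5 = 32.5.

32.5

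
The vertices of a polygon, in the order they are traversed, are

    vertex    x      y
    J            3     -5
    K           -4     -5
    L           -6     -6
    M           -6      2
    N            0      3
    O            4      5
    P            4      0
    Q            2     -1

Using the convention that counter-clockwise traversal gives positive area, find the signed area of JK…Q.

-75

Apply Gauss's area formula: 2A = Σ (x_i·y_{i+1} − x_{i+1}·y_i), indices taken mod 8.
Cross-terms: -35, -6, -48, -18, -12, -20, -4, -7  ⇒  Σ = -150
Signed area = Σ/2 = -75 (negative ⇒ clockwise traversal).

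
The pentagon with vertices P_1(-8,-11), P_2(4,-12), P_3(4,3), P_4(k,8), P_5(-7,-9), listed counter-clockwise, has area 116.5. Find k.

5

The doubled signed area Σ (x_i y_{i+1} − x_{i+1} y_i) is linear in k.
With k=0 it equals 293; the coefficient of k is -12 (from the two edges through P_4).
So -12·k + 293 = 2·116.5 = 233 ⇒ k = 5.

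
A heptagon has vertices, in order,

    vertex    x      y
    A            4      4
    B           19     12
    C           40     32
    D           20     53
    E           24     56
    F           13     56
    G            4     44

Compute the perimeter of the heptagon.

|AB| = √((15)² + (8)²) = √289 = 17
|BC| = √((21)² + (20)²) = √841 = 29
|CD| = √((-20)² + (21)²) = √841 = 29
|DE| = √((4)² + (3)²) = √25 = 5
|EF| = √((-11)² + (0)²) = √121 = 11
|FG| = √((-9)² + (-12)²) = √225 = 15
|GA| = √((0)² + (-40)²) = √1600 = 40
Perimeter = 17 + 29 + 29 + 5 + 11 + 15 + 40 = 146.

146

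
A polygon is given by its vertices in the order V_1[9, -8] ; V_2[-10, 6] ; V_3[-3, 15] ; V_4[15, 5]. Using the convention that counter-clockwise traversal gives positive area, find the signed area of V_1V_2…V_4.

-281.5

Apply the surveyor's formula: 2A = Σ (x_i·y_{i+1} − x_{i+1}·y_i), indices taken mod 4.
Σ = (-26) + (-132) + (-240) + (-165) = -563
Signed area = Σ/2 = -281.5 (negative ⇒ clockwise traversal).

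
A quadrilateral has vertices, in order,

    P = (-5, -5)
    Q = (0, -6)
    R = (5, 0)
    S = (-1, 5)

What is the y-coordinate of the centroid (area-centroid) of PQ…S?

Apply Gauss's area formula. First the cross-terms c_i = x_i·y_{i+1} − x_{i+1}·y_i:
  30, 30, 25, 30  ⇒  2A = 115, A = 57.5.
Then Σ (y_i + y_{i+1})·c_i = -385, so ȳ = -385 / (6·57.5) = -77/69.

-77/69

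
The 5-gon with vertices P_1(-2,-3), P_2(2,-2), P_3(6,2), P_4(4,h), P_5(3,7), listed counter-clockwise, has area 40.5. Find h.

Write out the shoelace sum; only the two edges meeting at P_4 involve h:
2·Area = [(6·h − 4·2) + (4·7 − 3·h)] + 31
       = 3·h + 51 = 81
⇒ h = 10.

10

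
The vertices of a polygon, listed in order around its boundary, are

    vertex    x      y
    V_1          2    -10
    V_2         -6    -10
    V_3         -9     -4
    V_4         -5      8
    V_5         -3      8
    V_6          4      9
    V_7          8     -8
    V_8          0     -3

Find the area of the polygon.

Apply the shoelace formula: 2A = Σ (x_i·y_{i+1} − x_{i+1}·y_i), indices taken mod 8.
V_1→V_2: (2)(-10) − (-6)(-10) = -80
V_2→V_3: (-6)(-4) − (-9)(-10) = -66
V_3→V_4: (-9)(8) − (-5)(-4) = -92
V_4→V_5: (-5)(8) − (-3)(8) = -16
V_5→V_6: (-3)(9) − (4)(8) = -59
V_6→V_7: (4)(-8) − (8)(9) = -104
V_7→V_8: (8)(-3) − (0)(-8) = -24
V_8→V_1: (0)(-10) − (2)(-3) = 6
Σ = -435
Area = |Σ|/2 = 217.5.

217.5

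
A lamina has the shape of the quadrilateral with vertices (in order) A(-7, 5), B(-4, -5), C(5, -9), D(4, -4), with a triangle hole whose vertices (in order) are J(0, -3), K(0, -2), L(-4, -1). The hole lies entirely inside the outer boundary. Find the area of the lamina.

60

Outer boundary:
Σ = (55) + (61) + (16) + (-8) = 124
Area = |Σ|/2 = 62.
Hole:
Cross-terms: 0, -8, 12  ⇒  Σ = 4
Area = |Σ|/2 = 2.
Net area = 62 − 2 = 60.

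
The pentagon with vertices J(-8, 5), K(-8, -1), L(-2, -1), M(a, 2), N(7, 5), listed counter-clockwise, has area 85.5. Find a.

10

Write out the shoelace sum; only the two edges meeting at M involve a:
2·Area = [((-2)·2 − a·(-1)) + (a·5 − 7·2)] + 129
       = 6·a + 111 = 171
⇒ a = 10.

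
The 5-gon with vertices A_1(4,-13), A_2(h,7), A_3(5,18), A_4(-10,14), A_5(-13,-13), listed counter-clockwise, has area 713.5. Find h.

21

Write out the shoelace sum; only the two edges meeting at A_2 involve h:
2·Area = [(4·7 − h·(-13)) + (h·18 − 5·7)] + 783
       = 31·h + 776 = 1427
⇒ h = 21.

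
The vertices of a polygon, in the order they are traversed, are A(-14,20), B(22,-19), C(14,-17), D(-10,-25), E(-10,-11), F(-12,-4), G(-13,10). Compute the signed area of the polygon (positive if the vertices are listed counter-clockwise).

Cross-terms: -174, -108, -520, -140, -92, -172, -120  ⇒  Σ = -1326
Signed area = Σ/2 = -663 (negative ⇒ clockwise traversal).

-663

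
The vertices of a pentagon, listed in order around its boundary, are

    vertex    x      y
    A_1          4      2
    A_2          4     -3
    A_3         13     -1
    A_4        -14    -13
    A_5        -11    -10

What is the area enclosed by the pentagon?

Apply Gauss's area formula: 2A = Σ (x_i·y_{i+1} − x_{i+1}·y_i), indices taken mod 5.
Cross-terms: -20, 35, -183, -3, 18  ⇒  Σ = -153
Area = |Σ|/2 = 76.5.

76.5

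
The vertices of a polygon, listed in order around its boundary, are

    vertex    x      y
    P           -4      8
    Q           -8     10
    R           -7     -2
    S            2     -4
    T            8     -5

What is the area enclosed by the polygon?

Apply the shoelace (surveyor's) formula: 2A = Σ (x_i·y_{i+1} − x_{i+1}·y_i), indices taken mod 5.
Cross-terms: 24, 86, 32, 22, 44  ⇒  Σ = 208
Area = |Σ|/2 = 104.

104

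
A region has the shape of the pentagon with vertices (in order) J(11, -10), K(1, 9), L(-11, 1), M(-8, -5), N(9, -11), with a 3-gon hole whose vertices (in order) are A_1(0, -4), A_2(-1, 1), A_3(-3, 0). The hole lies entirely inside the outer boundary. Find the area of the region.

Outer boundary:
Apply the surveyor's formula: 2A = Σ (x_i·y_{i+1} − x_{i+1}·y_i), indices taken mod 5.
Σ = (109) + (100) + (63) + (133) + (31) = 436
Area = |Σ|/2 = 218.
Hole:
Apply the surveyor's formula: 2A = Σ (x_i·y_{i+1} − x_{i+1}·y_i), indices taken mod 3.
Σ = (-4) + (3) + (12) = 11
Area = |Σ|/2 = 5.5.
Net area = 218 − 5.5 = 212.5.

212.5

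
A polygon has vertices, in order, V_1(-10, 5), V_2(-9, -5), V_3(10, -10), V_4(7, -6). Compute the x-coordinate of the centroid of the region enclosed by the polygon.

Apply the shoelace formula. First the cross-terms c_i = x_i·y_{i+1} − x_{i+1}·y_i:
  95, 140, 10, -25  ⇒  2A = 220, A = 110.
Then Σ (x_i + x_{i+1})·c_i = -1420, so x̄ = -1420 / (6·110) = -71/33.

-71/33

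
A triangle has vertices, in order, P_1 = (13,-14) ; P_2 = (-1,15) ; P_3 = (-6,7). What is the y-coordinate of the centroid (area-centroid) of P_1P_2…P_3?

8/3

Apply the surveyor's formula. First the cross-terms c_i = x_i·y_{i+1} − x_{i+1}·y_i:
  181, 83, -7  ⇒  2A = 257, A = 128.5.
Then Σ (y_i + y_{i+1})·c_i = 2056, so ȳ = 2056 / (6·128.5) = 8/3.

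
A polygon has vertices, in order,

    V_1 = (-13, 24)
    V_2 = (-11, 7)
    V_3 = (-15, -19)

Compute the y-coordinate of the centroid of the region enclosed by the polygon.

4

Apply the shoelace formula. First the cross-terms c_i = x_i·y_{i+1} − x_{i+1}·y_i:
  173, 314, -607  ⇒  2A = -120, A = -60.
Then Σ (y_i + y_{i+1})·c_i = -1440, so ȳ = -1440 / (6·(-60)) = 4.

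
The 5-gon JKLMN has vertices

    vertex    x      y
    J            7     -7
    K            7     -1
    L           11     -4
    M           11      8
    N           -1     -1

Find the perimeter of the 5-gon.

|JK| = √((0)² + (6)²) = √36 = 6
|KL| = √((4)² + (-3)²) = √25 = 5
|LM| = √((0)² + (12)²) = √144 = 12
|MN| = √((-12)² + (-9)²) = √225 = 15
|NJ| = √((8)² + (-6)²) = √100 = 10
Perimeter = 6 + 5 + 12 + 15 + 10 = 48.

48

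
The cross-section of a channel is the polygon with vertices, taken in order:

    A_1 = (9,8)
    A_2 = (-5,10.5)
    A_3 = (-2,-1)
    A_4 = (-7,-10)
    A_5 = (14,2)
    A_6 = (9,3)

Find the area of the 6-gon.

184.25

Apply the shoelace (surveyor's) formula: 2A = Σ (x_i·y_{i+1} − x_{i+1}·y_i), indices taken mod 6.
Σ = (134.5) + (26) + (13) + (126) + (24) + (45) = 368.5
Area = |Σ|/2 = 184.25.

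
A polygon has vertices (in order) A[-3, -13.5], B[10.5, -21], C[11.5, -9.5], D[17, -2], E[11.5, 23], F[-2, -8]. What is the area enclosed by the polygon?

Apply the shoelace formula: 2A = Σ (x_i·y_{i+1} − x_{i+1}·y_i), indices taken mod 6.
Cross-terms: 204.75, 141.75, 138.5, 414, -46, 3  ⇒  Σ = 856
Area = |Σ|/2 = 428.

428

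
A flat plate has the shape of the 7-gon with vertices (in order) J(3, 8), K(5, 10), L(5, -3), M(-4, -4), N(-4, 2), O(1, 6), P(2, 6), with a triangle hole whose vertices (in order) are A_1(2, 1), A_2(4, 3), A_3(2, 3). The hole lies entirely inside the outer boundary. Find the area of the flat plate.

Outer boundary:
J→K: (3)(10) − (5)(8) = -10
K→L: (5)(-3) − (5)(10) = -65
L→M: (5)(-4) − (-4)(-3) = -32
M→N: (-4)(2) − (-4)(-4) = -24
N→O: (-4)(6) − (1)(2) = -26
O→P: (1)(6) − (2)(6) = -6
P→J: (2)(8) − (3)(6) = -2
Σ = -165
Area = |Σ|/2 = 82.5.
Hole:
Apply the shoelace (surveyor's) formula: 2A = Σ (x_i·y_{i+1} − x_{i+1}·y_i), indices taken mod 3.
A_1→A_2: (2)(3) − (4)(1) = 2
A_2→A_3: (4)(3) − (2)(3) = 6
A_3→A_1: (2)(1) − (2)(3) = -4
Σ = 4
Area = |Σ|/2 = 2.
Net area = 82.5 − 2 = 80.5.

80.5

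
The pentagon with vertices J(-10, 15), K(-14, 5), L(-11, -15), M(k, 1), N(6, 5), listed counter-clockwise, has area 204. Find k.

The doubled signed area Σ (x_i y_{i+1} − x_{i+1} y_i) is linear in k.
With k=0 it equals 548; the coefficient of k is 20 (from the two edges through M).
So 20·k + 548 = 2·204 = 408 ⇒ k = -7.

-7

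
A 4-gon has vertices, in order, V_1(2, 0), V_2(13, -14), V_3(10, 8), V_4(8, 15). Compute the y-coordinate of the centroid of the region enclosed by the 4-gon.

19/34

Apply Gauss's area formula. First the cross-terms c_i = x_i·y_{i+1} − x_{i+1}·y_i:
  -28, 244, 86, -30  ⇒  2A = 272, A = 136.
Then Σ (y_i + y_{i+1})·c_i = 456, so ȳ = 456 / (6·136) = 19/34.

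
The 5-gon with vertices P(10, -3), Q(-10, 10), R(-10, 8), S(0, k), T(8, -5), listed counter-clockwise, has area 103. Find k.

Write out the shoelace sum; only the two edges meeting at S involve k:
2·Area = [((-10)·k − 0·8) + (0·(-5) − 8·k)] + 116
       = -18·k + 116 = 206
⇒ k = -5.

-5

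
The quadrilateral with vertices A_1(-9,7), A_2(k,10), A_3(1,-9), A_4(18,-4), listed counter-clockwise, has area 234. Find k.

Write out the shoelace sum; only the two edges meeting at A_2 involve k:
2·Area = [((-9)·10 − k·7) + (k·(-9) − 1·10)] + 248
       = -16·k + 148 = 468
⇒ k = -20.

-20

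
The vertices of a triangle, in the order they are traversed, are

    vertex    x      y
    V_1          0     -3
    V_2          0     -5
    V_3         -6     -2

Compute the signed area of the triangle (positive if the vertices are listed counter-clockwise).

-6

Apply the shoelace formula: 2A = Σ (x_i·y_{i+1} − x_{i+1}·y_i), indices taken mod 3.
Cross-terms: 0, -30, 18  ⇒  Σ = -12
Signed area = Σ/2 = -6 (negative ⇒ clockwise traversal).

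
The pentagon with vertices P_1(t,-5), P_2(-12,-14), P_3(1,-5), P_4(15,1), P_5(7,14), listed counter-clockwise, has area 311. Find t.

-13

Write out the shoelace sum; only the two edges meeting at P_1 involve t:
2·Area = [(7·(-5) − t·14) + (t·(-14) − (-12)·(-5))] + 353
       = -28·t + 258 = 622
⇒ t = -13.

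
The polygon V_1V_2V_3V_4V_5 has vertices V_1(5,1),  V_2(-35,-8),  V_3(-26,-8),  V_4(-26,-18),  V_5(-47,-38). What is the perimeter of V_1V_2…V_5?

154

|V_1V_2| = √((-40)² + (-9)²) = √1681 = 41
|V_2V_3| = √((9)² + (0)²) = √81 = 9
|V_3V_4| = √((0)² + (-10)²) = √100 = 10
|V_4V_5| = √((-21)² + (-20)²) = √841 = 29
|V_5V_1| = √((52)² + (39)²) = √4225 = 65
Perimeter = 41 + 9 + 10 + 29 + 65 = 154.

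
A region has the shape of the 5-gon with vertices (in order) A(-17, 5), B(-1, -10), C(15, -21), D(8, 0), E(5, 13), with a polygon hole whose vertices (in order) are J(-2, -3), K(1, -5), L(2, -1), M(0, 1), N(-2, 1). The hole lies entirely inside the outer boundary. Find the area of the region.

415

Outer boundary:
A→B: (-17)(-10) − (-1)(5) = 175
B→C: (-1)(-21) − (15)(-10) = 171
C→D: (15)(0) − (8)(-21) = 168
D→E: (8)(13) − (5)(0) = 104
E→A: (5)(5) − (-17)(13) = 246
Σ = 864
Area = |Σ|/2 = 432.
Hole:
Apply the surveyor's formula: 2A = Σ (x_i·y_{i+1} − x_{i+1}·y_i), indices taken mod 5.
Cross-terms: 13, 9, 2, 2, 8  ⇒  Σ = 34
Area = |Σ|/2 = 17.
Net area = 432 − 17 = 415.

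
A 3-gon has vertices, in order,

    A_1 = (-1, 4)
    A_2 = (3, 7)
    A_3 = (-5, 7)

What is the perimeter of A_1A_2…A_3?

18

|A_1A_2| = √((4)² + (3)²) = √25 = 5
|A_2A_3| = √((-8)² + (0)²) = √64 = 8
|A_3A_1| = √((4)² + (-3)²) = √25 = 5
Perimeter = 5 + 8 + 5 = 18.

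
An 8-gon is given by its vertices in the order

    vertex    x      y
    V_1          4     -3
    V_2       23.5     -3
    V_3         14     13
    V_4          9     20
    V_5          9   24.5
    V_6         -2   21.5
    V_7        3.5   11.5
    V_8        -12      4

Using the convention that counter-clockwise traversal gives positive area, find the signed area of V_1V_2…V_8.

462.875

V_1→V_2: (4)(-3) − (23.5)(-3) = 58.5
V_2→V_3: (23.5)(13) − (14)(-3) = 347.5
V_3→V_4: (14)(20) − (9)(13) = 163
V_4→V_5: (9)(24.5) − (9)(20) = 40.5
V_5→V_6: (9)(21.5) − (-2)(24.5) = 242.5
V_6→V_7: (-2)(11.5) − (3.5)(21.5) = -98.25
V_7→V_8: (3.5)(4) − (-12)(11.5) = 152
V_8→V_1: (-12)(-3) − (4)(4) = 20
Σ = 925.75
Signed area = Σ/2 = 462.875 (positive ⇒ counter-clockwise traversal).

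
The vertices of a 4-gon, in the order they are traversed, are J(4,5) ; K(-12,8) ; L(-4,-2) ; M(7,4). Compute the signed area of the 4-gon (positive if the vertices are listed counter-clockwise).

82.5

Apply Gauss's area formula: 2A = Σ (x_i·y_{i+1} − x_{i+1}·y_i), indices taken mod 4.
Σ = (92) + (56) + (-2) + (19) = 165
Signed area = Σ/2 = 82.5 (positive ⇒ counter-clockwise traversal).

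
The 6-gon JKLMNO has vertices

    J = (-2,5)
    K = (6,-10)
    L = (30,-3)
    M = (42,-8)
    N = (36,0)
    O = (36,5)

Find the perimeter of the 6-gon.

|JK| = √((8)² + (-15)²) = √289 = 17
|KL| = √((24)² + (7)²) = √625 = 25
|LM| = √((12)² + (-5)²) = √169 = 13
|MN| = √((-6)² + (8)²) = √100 = 10
|NO| = √((0)² + (5)²) = √25 = 5
|OJ| = √((-38)² + (0)²) = √1444 = 38
Perimeter = 17 + 25 + 13 + 10 + 5 + 38 = 108.

108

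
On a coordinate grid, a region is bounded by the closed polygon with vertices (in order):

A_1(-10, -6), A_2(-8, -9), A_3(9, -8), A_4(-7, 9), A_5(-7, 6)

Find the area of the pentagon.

Σ = (42) + (145) + (25) + (21) + (102) = 335
Area = |Σ|/2 = 167.5.

167.5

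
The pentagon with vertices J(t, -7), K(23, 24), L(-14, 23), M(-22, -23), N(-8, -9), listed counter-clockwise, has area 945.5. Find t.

Write out the shoelace sum; only the two edges meeting at J involve t:
2·Area = [((-8)·(-7) − t·(-9)) + (t·24 − 23·(-7))] + 1707
       = 33·t + 1924 = 1891
⇒ t = -1.

-1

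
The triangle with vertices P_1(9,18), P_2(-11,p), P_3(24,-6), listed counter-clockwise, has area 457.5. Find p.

The doubled signed area Σ (x_i y_{i+1} − x_{i+1} y_i) is linear in p.
With p=0 it equals 750; the coefficient of p is -15 (from the two edges through P_2).
So -15·p + 750 = 2·457.5 = 915 ⇒ p = -11.

-11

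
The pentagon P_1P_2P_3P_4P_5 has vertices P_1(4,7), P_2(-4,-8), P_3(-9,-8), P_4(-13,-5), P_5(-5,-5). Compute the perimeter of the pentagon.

|P_1P_2| = √((-8)² + (-15)²) = √289 = 17
|P_2P_3| = √((-5)² + (0)²) = √25 = 5
|P_3P_4| = √((-4)² + (3)²) = √25 = 5
|P_4P_5| = √((8)² + (0)²) = √64 = 8
|P_5P_1| = √((9)² + (12)²) = √225 = 15
Perimeter = 17 + 5 + 5 + 8 + 15 = 50.

50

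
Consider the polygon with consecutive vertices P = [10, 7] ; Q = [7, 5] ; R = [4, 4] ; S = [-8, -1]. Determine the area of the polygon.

Cross-terms: 1, 8, 28, -46  ⇒  Σ = -9
Area = |Σ|/2 = 4.5.

4.5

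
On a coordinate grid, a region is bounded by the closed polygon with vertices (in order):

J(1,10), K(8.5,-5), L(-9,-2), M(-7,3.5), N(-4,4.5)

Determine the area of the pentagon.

129.75

Cross-terms: -90, -62, -45.5, -17.5, -44.5  ⇒  Σ = -259.5
Area = |Σ|/2 = 129.75.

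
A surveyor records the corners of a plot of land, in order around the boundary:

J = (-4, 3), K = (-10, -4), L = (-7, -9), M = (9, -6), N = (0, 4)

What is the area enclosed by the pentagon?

141.5

Apply the surveyor's formula: 2A = Σ (x_i·y_{i+1} − x_{i+1}·y_i), indices taken mod 5.
Σ = (46) + (62) + (123) + (36) + (16) = 283
Area = |Σ|/2 = 141.5.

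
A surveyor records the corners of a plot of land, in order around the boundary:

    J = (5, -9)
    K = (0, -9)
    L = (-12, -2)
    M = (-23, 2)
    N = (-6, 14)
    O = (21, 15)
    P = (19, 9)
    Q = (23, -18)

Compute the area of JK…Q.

Apply the surveyor's formula: 2A = Σ (x_i·y_{i+1} − x_{i+1}·y_i), indices taken mod 8.
Σ = (-45) + (-108) + (-70) + (-310) + (-384) + (-96) + (-549) + (-117) = -1679
Area = |Σ|/2 = 839.5.

839.5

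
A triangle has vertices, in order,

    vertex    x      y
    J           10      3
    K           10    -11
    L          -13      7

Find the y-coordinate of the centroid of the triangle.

-1/3

Apply the shoelace (surveyor's) formula. First the cross-terms c_i = x_i·y_{i+1} − x_{i+1}·y_i:
  -140, -73, -109  ⇒  2A = -322, A = -161.
Then Σ (y_i + y_{i+1})·c_i = 322, so ȳ = 322 / (6·(-161)) = -1/3.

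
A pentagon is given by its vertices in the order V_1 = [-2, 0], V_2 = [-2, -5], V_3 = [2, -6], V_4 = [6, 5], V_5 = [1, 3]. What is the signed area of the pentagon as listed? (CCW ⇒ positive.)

48.5

Apply the shoelace (surveyor's) formula: 2A = Σ (x_i·y_{i+1} − x_{i+1}·y_i), indices taken mod 5.
Cross-terms: 10, 22, 46, 13, 6  ⇒  Σ = 97
Signed area = Σ/2 = 48.5 (positive ⇒ counter-clockwise traversal).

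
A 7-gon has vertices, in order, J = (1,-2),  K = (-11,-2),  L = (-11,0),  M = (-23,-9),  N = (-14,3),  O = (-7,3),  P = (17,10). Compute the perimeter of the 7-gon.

96

|JK| = √((-12)² + (0)²) = √144 = 12
|KL| = √((0)² + (2)²) = √4 = 2
|LM| = √((-12)² + (-9)²) = √225 = 15
|MN| = √((9)² + (12)²) = √225 = 15
|NO| = √((7)² + (0)²) = √49 = 7
|OP| = √((24)² + (7)²) = √625 = 25
|PJ| = √((-16)² + (-12)²) = √400 = 20
Perimeter = 12 + 2 + 15 + 15 + 7 + 25 + 20 = 96.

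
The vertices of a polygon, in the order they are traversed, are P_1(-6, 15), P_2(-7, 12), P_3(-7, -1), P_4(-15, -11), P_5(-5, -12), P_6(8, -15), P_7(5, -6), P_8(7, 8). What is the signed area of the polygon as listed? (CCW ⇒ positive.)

Apply the surveyor's formula: 2A = Σ (x_i·y_{i+1} − x_{i+1}·y_i), indices taken mod 8.
Cross-terms: 33, 91, 62, 125, 171, 27, 82, 153  ⇒  Σ = 744
Signed area = Σ/2 = 372 (positive ⇒ counter-clockwise traversal).

372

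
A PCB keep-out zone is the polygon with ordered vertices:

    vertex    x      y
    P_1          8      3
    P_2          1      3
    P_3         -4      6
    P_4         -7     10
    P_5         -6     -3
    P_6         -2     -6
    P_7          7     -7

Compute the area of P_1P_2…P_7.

Apply Gauss's area formula: 2A = Σ (x_i·y_{i+1} − x_{i+1}·y_i), indices taken mod 7.
P_1→P_2: (8)(3) − (1)(3) = 21
P_2→P_3: (1)(6) − (-4)(3) = 18
P_3→P_4: (-4)(10) − (-7)(6) = 2
P_4→P_5: (-7)(-3) − (-6)(10) = 81
P_5→P_6: (-6)(-6) − (-2)(-3) = 30
P_6→P_7: (-2)(-7) − (7)(-6) = 56
P_7→P_1: (7)(3) − (8)(-7) = 77
Σ = 285
Area = |Σ|/2 = 142.5.

142.5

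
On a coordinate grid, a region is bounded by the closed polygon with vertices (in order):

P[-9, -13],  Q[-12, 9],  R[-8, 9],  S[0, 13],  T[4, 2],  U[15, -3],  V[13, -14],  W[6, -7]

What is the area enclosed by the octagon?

Apply the surveyor's formula: 2A = Σ (x_i·y_{i+1} − x_{i+1}·y_i), indices taken mod 8.
Cross-terms: -237, -36, -104, -52, -42, -171, -7, -141  ⇒  Σ = -790
Area = |Σ|/2 = 395.

395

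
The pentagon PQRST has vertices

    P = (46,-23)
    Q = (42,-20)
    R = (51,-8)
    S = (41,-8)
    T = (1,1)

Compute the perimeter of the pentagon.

|PQ| = √((-4)² + (3)²) = √25 = 5
|QR| = √((9)² + (12)²) = √225 = 15
|RS| = √((-10)² + (0)²) = √100 = 10
|ST| = √((-40)² + (9)²) = √1681 = 41
|TP| = √((45)² + (-24)²) = √2601 = 51
Perimeter = 5 + 15 + 10 + 41 + 51 = 122.

122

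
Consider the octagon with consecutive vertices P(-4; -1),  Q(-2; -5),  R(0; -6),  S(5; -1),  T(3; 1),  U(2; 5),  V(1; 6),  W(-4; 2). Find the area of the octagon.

Σ = (18) + (12) + (30) + (8) + (13) + (7) + (26) + (12) = 126
Area = |Σ|/2 = 63.

63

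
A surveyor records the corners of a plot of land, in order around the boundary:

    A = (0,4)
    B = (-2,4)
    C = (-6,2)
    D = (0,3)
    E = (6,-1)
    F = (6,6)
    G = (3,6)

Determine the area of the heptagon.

32

Apply the shoelace (surveyor's) formula: 2A = Σ (x_i·y_{i+1} − x_{i+1}·y_i), indices taken mod 7.
Σ = (8) + (20) + (-18) + (-18) + (42) + (18) + (12) = 64
Area = |Σ|/2 = 32.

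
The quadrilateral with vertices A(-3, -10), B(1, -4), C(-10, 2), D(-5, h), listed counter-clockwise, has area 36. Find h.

-4

The doubled signed area Σ (x_i y_{i+1} − x_{i+1} y_i) is linear in h.
With h=0 it equals 44; the coefficient of h is -7 (from the two edges through D).
So -7·h + 44 = 2·36 = 72 ⇒ h = -4.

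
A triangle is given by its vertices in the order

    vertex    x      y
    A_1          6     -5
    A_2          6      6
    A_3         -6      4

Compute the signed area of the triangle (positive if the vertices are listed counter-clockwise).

Σ = (66) + (60) + (6) = 132
Signed area = Σ/2 = 66 (positive ⇒ counter-clockwise traversal).

66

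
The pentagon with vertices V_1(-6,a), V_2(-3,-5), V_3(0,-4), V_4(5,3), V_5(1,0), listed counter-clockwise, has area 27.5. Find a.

The doubled signed area Σ (x_i y_{i+1} − x_{i+1} y_i) is linear in a.
With a=0 it equals 59; the coefficient of a is 4 (from the two edges through V_1).
So 4·a + 59 = 2·27.5 = 55 ⇒ a = -1.

-1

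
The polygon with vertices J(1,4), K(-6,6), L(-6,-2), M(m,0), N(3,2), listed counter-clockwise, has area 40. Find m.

The doubled signed area Σ (x_i y_{i+1} − x_{i+1} y_i) is linear in m.
With m=0 it equals 88; the coefficient of m is 4 (from the two edges through M).
So 4·m + 88 = 2·40 = 80 ⇒ m = -2.

-2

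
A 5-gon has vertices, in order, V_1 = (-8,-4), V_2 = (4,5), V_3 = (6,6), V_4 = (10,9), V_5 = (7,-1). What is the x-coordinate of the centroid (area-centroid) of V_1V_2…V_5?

253/87

Apply the shoelace (surveyor's) formula. First the cross-terms c_i = x_i·y_{i+1} − x_{i+1}·y_i:
  -24, -6, -6, -73, -36  ⇒  2A = -145, A = -72.5.
Then Σ (x_i + x_{i+1})·c_i = -1265, so x̄ = -1265 / (6·(-72.5)) = 253/87.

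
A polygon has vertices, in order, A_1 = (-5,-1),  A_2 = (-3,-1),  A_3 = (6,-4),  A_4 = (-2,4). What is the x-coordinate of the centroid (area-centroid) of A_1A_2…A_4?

Apply the shoelace formula. First the cross-terms c_i = x_i·y_{i+1} − x_{i+1}·y_i:
  2, 18, 16, 22  ⇒  2A = 58, A = 29.
Then Σ (x_i + x_{i+1})·c_i = -52, so x̄ = -52 / (6·29) = -26/87.

-26/87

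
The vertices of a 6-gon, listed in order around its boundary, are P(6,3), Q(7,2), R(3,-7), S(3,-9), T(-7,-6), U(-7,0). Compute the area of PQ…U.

107

Cross-terms: -9, -55, -6, -81, -42, -21  ⇒  Σ = -214
Area = |Σ|/2 = 107.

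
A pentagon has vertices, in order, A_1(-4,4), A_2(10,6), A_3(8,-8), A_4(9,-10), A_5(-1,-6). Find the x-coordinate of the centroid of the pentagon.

799/219

Apply Gauss's area formula. First the cross-terms c_i = x_i·y_{i+1} − x_{i+1}·y_i:
  -64, -128, -8, -64, -28  ⇒  2A = -292, A = -146.
Then Σ (x_i + x_{i+1})·c_i = -3196, so x̄ = -3196 / (6·(-146)) = 799/219.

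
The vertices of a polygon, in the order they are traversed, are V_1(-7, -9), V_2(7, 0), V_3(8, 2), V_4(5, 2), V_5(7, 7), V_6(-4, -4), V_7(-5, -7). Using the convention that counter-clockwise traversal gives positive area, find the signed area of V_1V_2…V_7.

54

Σ = (63) + (14) + (6) + (21) + (0) + (8) + (-4) = 108
Signed area = Σ/2 = 54 (positive ⇒ counter-clockwise traversal).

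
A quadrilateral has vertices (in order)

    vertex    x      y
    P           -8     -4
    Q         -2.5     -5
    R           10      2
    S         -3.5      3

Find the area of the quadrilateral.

Apply Gauss's area formula: 2A = Σ (x_i·y_{i+1} − x_{i+1}·y_i), indices taken mod 4.
Cross-terms: 30, 45, 37, 38  ⇒  Σ = 150
Area = |Σ|/2 = 75.

75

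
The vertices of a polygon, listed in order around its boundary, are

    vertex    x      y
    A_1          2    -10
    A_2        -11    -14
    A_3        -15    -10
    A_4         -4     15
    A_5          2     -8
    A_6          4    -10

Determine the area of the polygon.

254.5

Apply the shoelace formula: 2A = Σ (x_i·y_{i+1} − x_{i+1}·y_i), indices taken mod 6.
A_1→A_2: (2)(-14) − (-11)(-10) = -138
A_2→A_3: (-11)(-10) − (-15)(-14) = -100
A_3→A_4: (-15)(15) − (-4)(-10) = -265
A_4→A_5: (-4)(-8) − (2)(15) = 2
A_5→A_6: (2)(-10) − (4)(-8) = 12
A_6→A_1: (4)(-10) − (2)(-10) = -20
Σ = -509
Area = |Σ|/2 = 254.5.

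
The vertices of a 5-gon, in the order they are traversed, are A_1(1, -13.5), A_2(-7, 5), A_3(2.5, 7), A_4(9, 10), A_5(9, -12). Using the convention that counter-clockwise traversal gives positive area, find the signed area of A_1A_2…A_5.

Apply the surveyor's formula: 2A = Σ (x_i·y_{i+1} − x_{i+1}·y_i), indices taken mod 5.
Σ = (-89.5) + (-61.5) + (-38) + (-198) + (-109.5) = -496.5
Signed area = Σ/2 = -248.25 (negative ⇒ clockwise traversal).

-248.25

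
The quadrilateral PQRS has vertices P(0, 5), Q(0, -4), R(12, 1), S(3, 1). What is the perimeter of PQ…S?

|PQ| = √((0)² + (-9)²) = √81 = 9
|QR| = √((12)² + (5)²) = √169 = 13
|RS| = √((-9)² + (0)²) = √81 = 9
|SP| = √((-3)² + (4)²) = √25 = 5
Perimeter = 9 + 13 + 9 + 5 = 36.

36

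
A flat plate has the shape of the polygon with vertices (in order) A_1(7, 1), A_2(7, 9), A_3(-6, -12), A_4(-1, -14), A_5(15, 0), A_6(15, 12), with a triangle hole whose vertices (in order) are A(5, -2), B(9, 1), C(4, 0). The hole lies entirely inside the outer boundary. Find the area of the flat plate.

Outer boundary:
Apply the shoelace (surveyor's) formula: 2A = Σ (x_i·y_{i+1} − x_{i+1}·y_i), indices taken mod 6.
Σ = (56) + (-30) + (72) + (210) + (180) + (-69) = 419
Area = |Σ|/2 = 209.5.
Hole:
Apply the shoelace (surveyor's) formula: 2A = Σ (x_i·y_{i+1} − x_{i+1}·y_i), indices taken mod 3.
A→B: (5)(1) − (9)(-2) = 23
B→C: (9)(0) − (4)(1) = -4
C→A: (4)(-2) − (5)(0) = -8
Σ = 11
Area = |Σ|/2 = 5.5.
Net area = 209.5 − 5.5 = 204.

204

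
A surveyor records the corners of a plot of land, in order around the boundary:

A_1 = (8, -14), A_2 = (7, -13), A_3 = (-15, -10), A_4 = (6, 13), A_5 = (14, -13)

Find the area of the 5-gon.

Cross-terms: -6, -265, -135, -260, -92  ⇒  Σ = -758
Area = |Σ|/2 = 379.

379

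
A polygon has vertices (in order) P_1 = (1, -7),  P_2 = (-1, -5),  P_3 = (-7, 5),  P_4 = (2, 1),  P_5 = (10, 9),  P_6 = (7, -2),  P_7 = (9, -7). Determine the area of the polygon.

115.5

Apply the shoelace (surveyor's) formula: 2A = Σ (x_i·y_{i+1} − x_{i+1}·y_i), indices taken mod 7.
Σ = (-12) + (-40) + (-17) + (8) + (-83) + (-31) + (-56) = -231
Area = |Σ|/2 = 115.5.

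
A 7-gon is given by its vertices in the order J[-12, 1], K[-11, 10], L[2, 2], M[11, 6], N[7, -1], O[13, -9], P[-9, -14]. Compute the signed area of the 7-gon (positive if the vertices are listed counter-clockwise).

-352

Apply the shoelace formula: 2A = Σ (x_i·y_{i+1} − x_{i+1}·y_i), indices taken mod 7.
J→K: (-12)(10) − (-11)(1) = -109
K→L: (-11)(2) − (2)(10) = -42
L→M: (2)(6) − (11)(2) = -10
M→N: (11)(-1) − (7)(6) = -53
N→O: (7)(-9) − (13)(-1) = -50
O→P: (13)(-14) − (-9)(-9) = -263
P→J: (-9)(1) − (-12)(-14) = -177
Σ = -704
Signed area = Σ/2 = -352 (negative ⇒ clockwise traversal).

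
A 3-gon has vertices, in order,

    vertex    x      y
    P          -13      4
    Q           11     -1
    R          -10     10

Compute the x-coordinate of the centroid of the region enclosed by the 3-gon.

Apply the shoelace formula. First the cross-terms c_i = x_i·y_{i+1} − x_{i+1}·y_i:
  -31, 100, 90  ⇒  2A = 159, A = 79.5.
Then Σ (x_i + x_{i+1})·c_i = -1908, so x̄ = -1908 / (6·79.5) = -4.

-4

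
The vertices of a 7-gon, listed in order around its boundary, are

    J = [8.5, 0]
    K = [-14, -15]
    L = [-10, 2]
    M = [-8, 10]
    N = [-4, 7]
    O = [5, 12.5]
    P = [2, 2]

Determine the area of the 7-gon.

261.25

Apply the shoelace formula: 2A = Σ (x_i·y_{i+1} − x_{i+1}·y_i), indices taken mod 7.
Cross-terms: -127.5, -178, -84, -16, -85, -15, -17  ⇒  Σ = -522.5
Area = |Σ|/2 = 261.25.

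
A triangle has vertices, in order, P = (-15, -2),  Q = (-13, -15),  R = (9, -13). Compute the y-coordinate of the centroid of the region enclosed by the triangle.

-10

Apply the shoelace formula. First the cross-terms c_i = x_i·y_{i+1} − x_{i+1}·y_i:
  199, 304, -213  ⇒  2A = 290, A = 145.
Then Σ (y_i + y_{i+1})·c_i = -8700, so ȳ = -8700 / (6·145) = -10.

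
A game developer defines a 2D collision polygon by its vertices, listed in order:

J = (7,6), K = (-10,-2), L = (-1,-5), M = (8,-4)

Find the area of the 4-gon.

107

Cross-terms: 46, 48, 44, 76  ⇒  Σ = 214
Area = |Σ|/2 = 107.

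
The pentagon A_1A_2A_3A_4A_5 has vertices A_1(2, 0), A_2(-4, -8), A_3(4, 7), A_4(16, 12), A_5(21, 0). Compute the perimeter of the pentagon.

72

|A_1A_2| = √((-6)² + (-8)²) = √100 = 10
|A_2A_3| = √((8)² + (15)²) = √289 = 17
|A_3A_4| = √((12)² + (5)²) = √169 = 13
|A_4A_5| = √((5)² + (-12)²) = √169 = 13
|A_5A_1| = √((-19)² + (0)²) = √361 = 19
Perimeter = 10 + 17 + 13 + 13 + 19 = 72.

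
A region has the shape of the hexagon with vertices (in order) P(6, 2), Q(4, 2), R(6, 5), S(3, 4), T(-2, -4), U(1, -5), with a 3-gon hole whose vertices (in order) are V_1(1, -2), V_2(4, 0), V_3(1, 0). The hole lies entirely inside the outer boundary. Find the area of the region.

Outer boundary:
Apply the shoelace formula: 2A = Σ (x_i·y_{i+1} − x_{i+1}·y_i), indices taken mod 6.
Cross-terms: 4, 8, 9, -4, 14, 32  ⇒  Σ = 63
Area = |Σ|/2 = 31.5.
Hole:
Cross-terms: 8, 0, -2  ⇒  Σ = 6
Area = |Σ|/2 = 3.
Net area = 31.5 − 3 = 28.5.

28.5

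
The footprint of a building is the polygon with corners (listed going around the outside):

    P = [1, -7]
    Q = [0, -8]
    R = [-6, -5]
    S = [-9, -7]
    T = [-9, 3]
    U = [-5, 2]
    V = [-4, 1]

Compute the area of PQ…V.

61

Σ = (-8) + (-48) + (-3) + (-90) + (-3) + (3) + (27) = -122
Area = |Σ|/2 = 61.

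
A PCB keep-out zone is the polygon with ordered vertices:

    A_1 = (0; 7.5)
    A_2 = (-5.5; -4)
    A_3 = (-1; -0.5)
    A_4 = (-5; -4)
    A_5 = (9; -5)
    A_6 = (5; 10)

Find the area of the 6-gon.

Apply the surveyor's formula: 2A = Σ (x_i·y_{i+1} − x_{i+1}·y_i), indices taken mod 6.
Σ = (41.25) + (-1.25) + (1.5) + (61) + (115) + (37.5) = 255
Area = |Σ|/2 = 127.5.

127.5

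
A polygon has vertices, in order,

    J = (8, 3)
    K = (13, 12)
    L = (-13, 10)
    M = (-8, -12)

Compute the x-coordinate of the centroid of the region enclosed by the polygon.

Apply Gauss's area formula. First the cross-terms c_i = x_i·y_{i+1} − x_{i+1}·y_i:
  57, 286, 236, 72  ⇒  2A = 651, A = 325.5.
Then Σ (x_i + x_{i+1})·c_i = -3759, so x̄ = -3759 / (6·325.5) = -179/93.

-179/93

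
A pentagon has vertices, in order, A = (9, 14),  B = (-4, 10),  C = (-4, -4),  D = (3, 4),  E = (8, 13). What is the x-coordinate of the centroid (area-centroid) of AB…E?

139/300

Apply Gauss's area formula. First the cross-terms c_i = x_i·y_{i+1} − x_{i+1}·y_i:
  146, 56, -4, 7, -5  ⇒  2A = 200, A = 100.
Then Σ (x_i + x_{i+1})·c_i = 278, so x̄ = 278 / (6·100) = 139/300.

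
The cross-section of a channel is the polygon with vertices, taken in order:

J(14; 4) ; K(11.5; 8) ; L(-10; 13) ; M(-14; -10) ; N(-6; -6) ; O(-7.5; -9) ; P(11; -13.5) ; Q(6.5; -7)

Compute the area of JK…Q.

472.75

Apply Gauss's area formula: 2A = Σ (x_i·y_{i+1} − x_{i+1}·y_i), indices taken mod 8.
Σ = (66) + (229.5) + (282) + (24) + (9) + (200.25) + (10.75) + (124) = 945.5
Area = |Σ|/2 = 472.75.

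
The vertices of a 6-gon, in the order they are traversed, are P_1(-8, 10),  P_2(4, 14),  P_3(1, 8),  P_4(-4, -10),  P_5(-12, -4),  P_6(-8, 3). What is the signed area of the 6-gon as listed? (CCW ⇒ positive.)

-170

Apply the surveyor's formula: 2A = Σ (x_i·y_{i+1} − x_{i+1}·y_i), indices taken mod 6.
Cross-terms: -152, 18, 22, -104, -68, -56  ⇒  Σ = -340
Signed area = Σ/2 = -170 (negative ⇒ clockwise traversal).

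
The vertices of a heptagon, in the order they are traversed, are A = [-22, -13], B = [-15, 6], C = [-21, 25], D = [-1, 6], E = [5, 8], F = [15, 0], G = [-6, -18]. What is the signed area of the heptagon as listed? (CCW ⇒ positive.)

Apply the shoelace (surveyor's) formula: 2A = Σ (x_i·y_{i+1} − x_{i+1}·y_i), indices taken mod 7.
Σ = (-327) + (-249) + (-101) + (-38) + (-120) + (-270) + (-318) = -1423
Signed area = Σ/2 = -711.5 (negative ⇒ clockwise traversal).

-711.5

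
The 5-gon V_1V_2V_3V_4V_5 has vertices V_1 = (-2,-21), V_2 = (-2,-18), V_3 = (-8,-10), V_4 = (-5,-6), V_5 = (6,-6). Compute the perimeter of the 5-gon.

46

|V_1V_2| = √((0)² + (3)²) = √9 = 3
|V_2V_3| = √((-6)² + (8)²) = √100 = 10
|V_3V_4| = √((3)² + (4)²) = √25 = 5
|V_4V_5| = √((11)² + (0)²) = √121 = 11
|V_5V_1| = √((-8)² + (-15)²) = √289 = 17
Perimeter = 3 + 10 + 5 + 11 + 17 = 46.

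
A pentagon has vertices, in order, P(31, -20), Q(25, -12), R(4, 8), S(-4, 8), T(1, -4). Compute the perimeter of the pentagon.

|PQ| = √((-6)² + (8)²) = √100 = 10
|QR| = √((-21)² + (20)²) = √841 = 29
|RS| = √((-8)² + (0)²) = √64 = 8
|ST| = √((5)² + (-12)²) = √169 = 13
|TP| = √((30)² + (-16)²) = √1156 = 34
Perimeter = 10 + 29 + 8 + 13 + 34 = 94.

94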